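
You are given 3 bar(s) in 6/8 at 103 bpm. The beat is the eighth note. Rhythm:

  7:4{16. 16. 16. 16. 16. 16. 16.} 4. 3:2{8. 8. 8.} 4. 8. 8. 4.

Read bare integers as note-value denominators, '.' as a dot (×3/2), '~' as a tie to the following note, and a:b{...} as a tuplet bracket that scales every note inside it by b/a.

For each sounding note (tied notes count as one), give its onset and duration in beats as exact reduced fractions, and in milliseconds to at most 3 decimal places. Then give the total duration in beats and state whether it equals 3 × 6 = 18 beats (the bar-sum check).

1) 0.0ms=0b +249.653ms=3/7b
2) 249.653ms=3/7b +249.653ms=3/7b
3) 499.307ms=6/7b +249.653ms=3/7b
4) 748.96ms=9/7b +249.653ms=3/7b
5) 998.613ms=12/7b +249.653ms=3/7b
6) 1248.266ms=15/7b +249.653ms=3/7b
7) 1497.92ms=18/7b +249.653ms=3/7b
8) 1747.573ms=3b +1747.573ms=3b
9) 3495.146ms=6b +582.524ms=1b
10) 4077.67ms=7b +582.524ms=1b
11) 4660.194ms=8b +582.524ms=1b
12) 5242.718ms=9b +1747.573ms=3b
13) 6990.291ms=12b +873.786ms=3/2b
14) 7864.078ms=27/2b +873.786ms=3/2b
15) 8737.864ms=15b +1747.573ms=3b
Σ=18b of 18 (103bpm 6/8) — PASS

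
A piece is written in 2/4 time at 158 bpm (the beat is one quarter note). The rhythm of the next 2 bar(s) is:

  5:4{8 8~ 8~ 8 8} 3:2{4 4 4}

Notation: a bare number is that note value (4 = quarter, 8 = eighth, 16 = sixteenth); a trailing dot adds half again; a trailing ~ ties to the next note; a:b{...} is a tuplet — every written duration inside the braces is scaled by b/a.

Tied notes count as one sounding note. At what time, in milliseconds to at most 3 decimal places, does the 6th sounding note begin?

1. 0.0ms @ 0 + 151.899ms (2/5)
2. 151.899ms @ 2/5 + 455.696ms (6/5)
3. 607.595ms @ 8/5 + 151.899ms (2/5)
4. 759.494ms @ 2 + 253.165ms (2/3)
5. 1012.658ms @ 8/3 + 253.165ms (2/3)
6. 1265.823ms @ 10/3 + 253.165ms (2/3)

note 6 onset = 10/3b = 1265.823ms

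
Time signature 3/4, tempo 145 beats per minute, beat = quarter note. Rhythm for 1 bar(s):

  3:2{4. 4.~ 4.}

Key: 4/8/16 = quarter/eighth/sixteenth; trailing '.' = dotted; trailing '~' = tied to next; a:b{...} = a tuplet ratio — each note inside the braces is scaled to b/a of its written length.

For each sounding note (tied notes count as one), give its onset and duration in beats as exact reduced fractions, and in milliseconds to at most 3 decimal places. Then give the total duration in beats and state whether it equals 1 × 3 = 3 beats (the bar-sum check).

1) 0.0ms=0b +413.793ms=1b
2) 413.793ms=1b +827.586ms=2b
Σ=3b of 3 (145bpm 3/4) — PASS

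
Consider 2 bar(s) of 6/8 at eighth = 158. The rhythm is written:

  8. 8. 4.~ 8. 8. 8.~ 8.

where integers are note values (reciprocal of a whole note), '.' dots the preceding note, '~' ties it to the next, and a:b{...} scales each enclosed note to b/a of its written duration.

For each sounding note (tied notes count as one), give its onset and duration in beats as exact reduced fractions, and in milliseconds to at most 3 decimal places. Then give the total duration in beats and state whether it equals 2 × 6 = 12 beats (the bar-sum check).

1) 0.0ms=0b +569.62ms=3/2b
2) 569.62ms=3/2b +569.62ms=3/2b
3) 1139.241ms=3b +1708.861ms=9/2b
4) 2848.101ms=15/2b +569.62ms=3/2b
5) 3417.722ms=9b +1139.241ms=3b
Σ=12b of 12 (158bpm 6/8) — PASS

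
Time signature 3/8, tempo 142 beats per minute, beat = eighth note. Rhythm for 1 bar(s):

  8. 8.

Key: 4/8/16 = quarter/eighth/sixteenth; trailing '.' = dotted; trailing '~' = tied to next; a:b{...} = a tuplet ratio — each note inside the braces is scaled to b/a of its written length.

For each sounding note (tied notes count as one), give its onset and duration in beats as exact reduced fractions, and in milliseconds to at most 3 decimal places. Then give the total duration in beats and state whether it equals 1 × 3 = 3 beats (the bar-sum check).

1) 0.0ms=0b +633.803ms=3/2b
2) 633.803ms=3/2b +633.803ms=3/2b
Σ=3b of 3 (142bpm 3/8) — PASS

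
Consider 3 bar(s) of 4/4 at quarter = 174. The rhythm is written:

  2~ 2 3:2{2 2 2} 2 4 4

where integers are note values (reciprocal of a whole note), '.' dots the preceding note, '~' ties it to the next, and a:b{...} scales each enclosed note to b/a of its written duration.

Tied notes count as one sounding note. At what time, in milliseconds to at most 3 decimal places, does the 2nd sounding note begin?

1. 0.0ms @ 0 + 1379.31ms (4)
2. 1379.31ms @ 4 + 459.77ms (4/3)
3. 1839.08ms @ 16/3 + 459.77ms (4/3)
4. 2298.851ms @ 20/3 + 459.77ms (4/3)
5. 2758.621ms @ 8 + 689.655ms (2)
6. 3448.276ms @ 10 + 344.828ms (1)
7. 3793.103ms @ 11 + 344.828ms (1)

note 2 onset = 4b = 1379.31ms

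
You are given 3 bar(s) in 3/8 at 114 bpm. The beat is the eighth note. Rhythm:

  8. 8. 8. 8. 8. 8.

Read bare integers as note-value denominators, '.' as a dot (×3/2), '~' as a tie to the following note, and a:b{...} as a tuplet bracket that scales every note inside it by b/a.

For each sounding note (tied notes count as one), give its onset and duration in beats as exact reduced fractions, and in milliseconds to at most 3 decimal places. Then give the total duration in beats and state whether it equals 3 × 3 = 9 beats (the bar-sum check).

1) 0.0ms=0b +789.474ms=3/2b
2) 789.474ms=3/2b +789.474ms=3/2b
3) 1578.947ms=3b +789.474ms=3/2b
4) 2368.421ms=9/2b +789.474ms=3/2b
5) 3157.895ms=6b +789.474ms=3/2b
6) 3947.368ms=15/2b +789.474ms=3/2b
Σ=9b of 9 (114bpm 3/8) — PASS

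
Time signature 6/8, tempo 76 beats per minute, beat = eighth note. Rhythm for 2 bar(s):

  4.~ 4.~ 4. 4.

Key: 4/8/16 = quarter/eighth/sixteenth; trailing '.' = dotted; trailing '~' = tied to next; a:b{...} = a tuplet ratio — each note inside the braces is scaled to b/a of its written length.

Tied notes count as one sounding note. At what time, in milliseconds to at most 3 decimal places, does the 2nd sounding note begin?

1. 0.0ms @ 0 + 7105.263ms (9)
2. 7105.263ms @ 9 + 2368.421ms (3)

note 2 onset = 9b = 7105.263ms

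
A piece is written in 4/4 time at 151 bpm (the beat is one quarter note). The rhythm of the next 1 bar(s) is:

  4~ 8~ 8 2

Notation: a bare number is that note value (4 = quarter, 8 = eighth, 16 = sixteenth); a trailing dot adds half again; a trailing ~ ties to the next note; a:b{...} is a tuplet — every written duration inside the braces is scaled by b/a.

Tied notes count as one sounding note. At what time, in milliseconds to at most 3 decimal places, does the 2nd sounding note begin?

note 2 onset = 2b = 794.702ms

1. 0.0ms @ 0 + 794.702ms (2)
2. 794.702ms @ 2 + 794.702ms (2)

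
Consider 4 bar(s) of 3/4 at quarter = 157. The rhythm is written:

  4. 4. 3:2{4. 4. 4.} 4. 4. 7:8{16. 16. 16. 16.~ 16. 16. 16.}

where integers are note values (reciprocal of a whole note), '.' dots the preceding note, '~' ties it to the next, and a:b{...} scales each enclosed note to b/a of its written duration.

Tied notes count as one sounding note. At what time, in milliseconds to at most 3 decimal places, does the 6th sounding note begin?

1. 0.0ms @ 0 + 573.248ms (3/2)
2. 573.248ms @ 3/2 + 573.248ms (3/2)
3. 1146.497ms @ 3 + 382.166ms (1)
4. 1528.662ms @ 4 + 382.166ms (1)
5. 1910.828ms @ 5 + 382.166ms (1)
6. 2292.994ms @ 6 + 573.248ms (3/2)
7. 2866.242ms @ 15/2 + 573.248ms (3/2)
8. 3439.49ms @ 9 + 163.785ms (3/7)
9. 3603.276ms @ 66/7 + 163.785ms (3/7)
10. 3767.061ms @ 69/7 + 163.785ms (3/7)
11. 3930.846ms @ 72/7 + 327.571ms (6/7)
12. 4258.417ms @ 78/7 + 163.785ms (3/7)
13. 4422.202ms @ 81/7 + 163.785ms (3/7)

note 6 onset = 6b = 2292.994ms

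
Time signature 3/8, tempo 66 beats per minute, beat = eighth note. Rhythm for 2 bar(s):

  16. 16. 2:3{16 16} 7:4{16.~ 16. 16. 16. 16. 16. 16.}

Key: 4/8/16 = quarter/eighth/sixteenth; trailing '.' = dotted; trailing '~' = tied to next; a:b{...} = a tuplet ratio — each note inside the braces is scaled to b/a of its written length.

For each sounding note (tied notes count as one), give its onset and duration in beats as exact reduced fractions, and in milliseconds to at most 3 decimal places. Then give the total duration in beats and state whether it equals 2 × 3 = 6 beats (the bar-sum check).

1) 0.0ms=0b +681.818ms=3/4b
2) 681.818ms=3/4b +681.818ms=3/4b
3) 1363.636ms=3/2b +681.818ms=3/4b
4) 2045.455ms=9/4b +681.818ms=3/4b
5) 2727.273ms=3b +779.221ms=6/7b
6) 3506.494ms=27/7b +389.61ms=3/7b
7) 3896.104ms=30/7b +389.61ms=3/7b
8) 4285.714ms=33/7b +389.61ms=3/7b
9) 4675.325ms=36/7b +389.61ms=3/7b
10) 5064.935ms=39/7b +389.61ms=3/7b
Σ=6b of 6 (66bpm 3/8) — PASS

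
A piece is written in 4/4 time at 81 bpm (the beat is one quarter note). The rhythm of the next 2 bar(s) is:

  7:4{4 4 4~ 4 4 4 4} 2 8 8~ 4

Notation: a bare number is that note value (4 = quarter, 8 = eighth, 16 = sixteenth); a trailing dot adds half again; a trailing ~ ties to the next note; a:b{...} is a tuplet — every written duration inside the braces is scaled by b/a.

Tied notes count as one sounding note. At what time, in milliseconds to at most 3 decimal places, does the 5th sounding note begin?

1. 0.0ms @ 0 + 423.28ms (4/7)
2. 423.28ms @ 4/7 + 423.28ms (4/7)
3. 846.561ms @ 8/7 + 846.561ms (8/7)
4. 1693.122ms @ 16/7 + 423.28ms (4/7)
5. 2116.402ms @ 20/7 + 423.28ms (4/7)
6. 2539.683ms @ 24/7 + 423.28ms (4/7)
7. 2962.963ms @ 4 + 1481.481ms (2)
8. 4444.444ms @ 6 + 370.37ms (1/2)
9. 4814.815ms @ 13/2 + 1111.111ms (3/2)

note 5 onset = 20/7b = 2116.402ms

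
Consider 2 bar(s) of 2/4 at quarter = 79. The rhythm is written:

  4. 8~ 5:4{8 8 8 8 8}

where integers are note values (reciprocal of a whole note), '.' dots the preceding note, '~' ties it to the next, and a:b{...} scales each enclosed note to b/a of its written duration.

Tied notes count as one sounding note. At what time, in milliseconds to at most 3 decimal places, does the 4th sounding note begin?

note 4 onset = 14/5b = 2126.582ms

1. 0.0ms @ 0 + 1139.241ms (3/2)
2. 1139.241ms @ 3/2 + 683.544ms (9/10)
3. 1822.785ms @ 12/5 + 303.797ms (2/5)
4. 2126.582ms @ 14/5 + 303.797ms (2/5)
5. 2430.38ms @ 16/5 + 303.797ms (2/5)
6. 2734.177ms @ 18/5 + 303.797ms (2/5)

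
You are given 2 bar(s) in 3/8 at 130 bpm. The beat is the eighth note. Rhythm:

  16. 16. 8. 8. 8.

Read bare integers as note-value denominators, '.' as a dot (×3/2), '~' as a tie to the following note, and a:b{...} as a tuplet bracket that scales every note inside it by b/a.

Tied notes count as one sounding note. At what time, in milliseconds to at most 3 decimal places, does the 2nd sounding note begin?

note 2 onset = 3/4b = 346.154ms

1. 0.0ms @ 0 + 346.154ms (3/4)
2. 346.154ms @ 3/4 + 346.154ms (3/4)
3. 692.308ms @ 3/2 + 692.308ms (3/2)
4. 1384.615ms @ 3 + 692.308ms (3/2)
5. 2076.923ms @ 9/2 + 692.308ms (3/2)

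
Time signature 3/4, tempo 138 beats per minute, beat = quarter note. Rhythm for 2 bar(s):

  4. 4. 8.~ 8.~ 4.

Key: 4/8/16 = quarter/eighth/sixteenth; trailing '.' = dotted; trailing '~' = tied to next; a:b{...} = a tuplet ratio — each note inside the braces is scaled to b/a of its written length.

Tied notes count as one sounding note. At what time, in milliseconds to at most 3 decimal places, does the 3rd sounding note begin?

1. 0.0ms @ 0 + 652.174ms (3/2)
2. 652.174ms @ 3/2 + 652.174ms (3/2)
3. 1304.348ms @ 3 + 1304.348ms (3)

note 3 onset = 3b = 1304.348ms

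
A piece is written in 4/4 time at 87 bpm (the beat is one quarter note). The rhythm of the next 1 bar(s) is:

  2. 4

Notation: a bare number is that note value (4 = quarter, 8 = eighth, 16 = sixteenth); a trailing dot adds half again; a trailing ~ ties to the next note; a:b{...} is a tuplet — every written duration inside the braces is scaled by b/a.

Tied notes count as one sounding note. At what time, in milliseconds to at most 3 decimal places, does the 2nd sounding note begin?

note 2 onset = 3b = 2068.966ms

1. 0.0ms @ 0 + 2068.966ms (3)
2. 2068.966ms @ 3 + 689.655ms (1)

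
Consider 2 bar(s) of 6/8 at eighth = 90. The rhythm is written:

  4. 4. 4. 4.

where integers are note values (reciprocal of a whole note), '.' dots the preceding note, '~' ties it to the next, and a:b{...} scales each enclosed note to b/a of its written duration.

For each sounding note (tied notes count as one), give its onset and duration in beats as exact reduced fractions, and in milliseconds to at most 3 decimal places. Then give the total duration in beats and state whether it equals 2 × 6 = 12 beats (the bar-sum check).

1) 0.0ms=0b +2000.0ms=3b
2) 2000.0ms=3b +2000.0ms=3b
3) 4000.0ms=6b +2000.0ms=3b
4) 6000.0ms=9b +2000.0ms=3b
Σ=12b of 12 (90bpm 6/8) — PASS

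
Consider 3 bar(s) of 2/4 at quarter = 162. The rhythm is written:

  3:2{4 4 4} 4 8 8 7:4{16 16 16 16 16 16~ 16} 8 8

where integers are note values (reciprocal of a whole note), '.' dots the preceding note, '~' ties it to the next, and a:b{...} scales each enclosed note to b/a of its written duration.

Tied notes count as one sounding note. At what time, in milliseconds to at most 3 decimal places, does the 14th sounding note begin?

note 14 onset = 11/2b = 2037.037ms

1. 0.0ms @ 0 + 246.914ms (2/3)
2. 246.914ms @ 2/3 + 246.914ms (2/3)
3. 493.827ms @ 4/3 + 246.914ms (2/3)
4. 740.741ms @ 2 + 370.37ms (1)
5. 1111.111ms @ 3 + 185.185ms (1/2)
6. 1296.296ms @ 7/2 + 185.185ms (1/2)
7. 1481.481ms @ 4 + 52.91ms (1/7)
8. 1534.392ms @ 29/7 + 52.91ms (1/7)
9. 1587.302ms @ 30/7 + 52.91ms (1/7)
10. 1640.212ms @ 31/7 + 52.91ms (1/7)
11. 1693.122ms @ 32/7 + 52.91ms (1/7)
12. 1746.032ms @ 33/7 + 105.82ms (2/7)
13. 1851.852ms @ 5 + 185.185ms (1/2)
14. 2037.037ms @ 11/2 + 185.185ms (1/2)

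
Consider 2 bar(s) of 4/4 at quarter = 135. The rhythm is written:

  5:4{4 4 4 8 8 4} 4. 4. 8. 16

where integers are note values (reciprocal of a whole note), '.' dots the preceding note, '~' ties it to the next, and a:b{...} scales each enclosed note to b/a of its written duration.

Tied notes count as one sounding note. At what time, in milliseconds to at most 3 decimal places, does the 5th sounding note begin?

1. 0.0ms @ 0 + 355.556ms (4/5)
2. 355.556ms @ 4/5 + 355.556ms (4/5)
3. 711.111ms @ 8/5 + 355.556ms (4/5)
4. 1066.667ms @ 12/5 + 177.778ms (2/5)
5. 1244.444ms @ 14/5 + 177.778ms (2/5)
6. 1422.222ms @ 16/5 + 355.556ms (4/5)
7. 1777.778ms @ 4 + 666.667ms (3/2)
8. 2444.444ms @ 11/2 + 666.667ms (3/2)
9. 3111.111ms @ 7 + 333.333ms (3/4)
10. 3444.444ms @ 31/4 + 111.111ms (1/4)

note 5 onset = 14/5b = 1244.444ms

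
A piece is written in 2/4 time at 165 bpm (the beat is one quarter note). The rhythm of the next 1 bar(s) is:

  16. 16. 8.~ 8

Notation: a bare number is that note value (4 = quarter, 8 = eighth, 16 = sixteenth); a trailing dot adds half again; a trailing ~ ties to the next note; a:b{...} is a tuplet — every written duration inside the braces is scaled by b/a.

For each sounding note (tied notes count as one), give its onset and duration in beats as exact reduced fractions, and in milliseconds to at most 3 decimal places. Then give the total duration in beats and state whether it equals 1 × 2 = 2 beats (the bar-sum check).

1) 0.0ms=0b +136.364ms=3/8b
2) 136.364ms=3/8b +136.364ms=3/8b
3) 272.727ms=3/4b +454.545ms=5/4b
Σ=2b of 2 (165bpm 2/4) — PASS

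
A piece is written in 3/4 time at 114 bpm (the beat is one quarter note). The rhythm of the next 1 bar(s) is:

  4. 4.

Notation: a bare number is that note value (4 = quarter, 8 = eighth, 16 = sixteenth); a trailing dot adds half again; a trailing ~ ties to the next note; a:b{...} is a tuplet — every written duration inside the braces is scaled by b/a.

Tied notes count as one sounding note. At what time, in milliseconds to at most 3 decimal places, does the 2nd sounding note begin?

1. 0.0ms @ 0 + 789.474ms (3/2)
2. 789.474ms @ 3/2 + 789.474ms (3/2)

note 2 onset = 3/2b = 789.474ms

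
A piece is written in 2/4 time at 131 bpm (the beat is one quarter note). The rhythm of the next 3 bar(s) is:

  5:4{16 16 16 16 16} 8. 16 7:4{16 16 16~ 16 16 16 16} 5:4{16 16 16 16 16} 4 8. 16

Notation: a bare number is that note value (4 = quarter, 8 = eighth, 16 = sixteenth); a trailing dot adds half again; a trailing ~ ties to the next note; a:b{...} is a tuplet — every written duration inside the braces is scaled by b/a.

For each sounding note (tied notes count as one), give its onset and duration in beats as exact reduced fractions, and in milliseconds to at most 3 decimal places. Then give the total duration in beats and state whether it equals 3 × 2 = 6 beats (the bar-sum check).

1) 0.0ms=0b +91.603ms=1/5b
2) 91.603ms=1/5b +91.603ms=1/5b
3) 183.206ms=2/5b +91.603ms=1/5b
4) 274.809ms=3/5b +91.603ms=1/5b
5) 366.412ms=4/5b +91.603ms=1/5b
6) 458.015ms=1b +343.511ms=3/4b
7) 801.527ms=7/4b +114.504ms=1/4b
8) 916.031ms=2b +65.431ms=1/7b
9) 981.461ms=15/7b +65.431ms=1/7b
10) 1046.892ms=16/7b +130.862ms=2/7b
11) 1177.754ms=18/7b +65.431ms=1/7b
12) 1243.184ms=19/7b +65.431ms=1/7b
13) 1308.615ms=20/7b +65.431ms=1/7b
14) 1374.046ms=3b +91.603ms=1/5b
15) 1465.649ms=16/5b +91.603ms=1/5b
16) 1557.252ms=17/5b +91.603ms=1/5b
17) 1648.855ms=18/5b +91.603ms=1/5b
18) 1740.458ms=19/5b +91.603ms=1/5b
19) 1832.061ms=4b +458.015ms=1b
20) 2290.076ms=5b +343.511ms=3/4b
21) 2633.588ms=23/4b +114.504ms=1/4b
Σ=6b of 6 (131bpm 2/4) — PASS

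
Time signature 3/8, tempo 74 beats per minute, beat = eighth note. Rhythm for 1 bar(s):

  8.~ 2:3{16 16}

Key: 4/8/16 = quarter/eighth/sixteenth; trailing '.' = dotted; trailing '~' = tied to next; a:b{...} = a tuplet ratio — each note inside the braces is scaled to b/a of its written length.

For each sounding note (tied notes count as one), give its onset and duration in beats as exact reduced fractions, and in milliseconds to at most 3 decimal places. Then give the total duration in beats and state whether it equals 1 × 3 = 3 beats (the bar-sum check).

1) 0.0ms=0b +1824.324ms=9/4b
2) 1824.324ms=9/4b +608.108ms=3/4b
Σ=3b of 3 (74bpm 3/8) — PASS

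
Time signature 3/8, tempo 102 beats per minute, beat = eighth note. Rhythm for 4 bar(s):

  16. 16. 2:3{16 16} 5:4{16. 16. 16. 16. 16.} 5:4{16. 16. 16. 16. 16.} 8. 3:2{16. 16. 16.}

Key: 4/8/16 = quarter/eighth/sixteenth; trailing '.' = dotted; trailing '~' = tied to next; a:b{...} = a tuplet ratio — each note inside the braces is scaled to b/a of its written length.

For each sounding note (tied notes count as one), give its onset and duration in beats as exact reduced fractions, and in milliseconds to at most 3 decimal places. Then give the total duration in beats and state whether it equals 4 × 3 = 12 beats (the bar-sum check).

1) 0.0ms=0b +441.176ms=3/4b
2) 441.176ms=3/4b +441.176ms=3/4b
3) 882.353ms=3/2b +441.176ms=3/4b
4) 1323.529ms=9/4b +441.176ms=3/4b
5) 1764.706ms=3b +352.941ms=3/5b
6) 2117.647ms=18/5b +352.941ms=3/5b
7) 2470.588ms=21/5b +352.941ms=3/5b
8) 2823.529ms=24/5b +352.941ms=3/5b
9) 3176.471ms=27/5b +352.941ms=3/5b
10) 3529.412ms=6b +352.941ms=3/5b
11) 3882.353ms=33/5b +352.941ms=3/5b
12) 4235.294ms=36/5b +352.941ms=3/5b
13) 4588.235ms=39/5b +352.941ms=3/5b
14) 4941.176ms=42/5b +352.941ms=3/5b
15) 5294.118ms=9b +882.353ms=3/2b
16) 6176.471ms=21/2b +294.118ms=1/2b
17) 6470.588ms=11b +294.118ms=1/2b
18) 6764.706ms=23/2b +294.118ms=1/2b
Σ=12b of 12 (102bpm 3/8) — PASS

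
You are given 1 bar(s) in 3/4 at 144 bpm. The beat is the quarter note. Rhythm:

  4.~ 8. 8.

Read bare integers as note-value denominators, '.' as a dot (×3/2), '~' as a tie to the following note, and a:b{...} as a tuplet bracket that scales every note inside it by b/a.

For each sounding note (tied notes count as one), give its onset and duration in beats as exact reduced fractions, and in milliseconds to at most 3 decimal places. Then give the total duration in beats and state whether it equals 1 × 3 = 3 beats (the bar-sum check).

1) 0.0ms=0b +937.5ms=9/4b
2) 937.5ms=9/4b +312.5ms=3/4b
Σ=3b of 3 (144bpm 3/4) — PASS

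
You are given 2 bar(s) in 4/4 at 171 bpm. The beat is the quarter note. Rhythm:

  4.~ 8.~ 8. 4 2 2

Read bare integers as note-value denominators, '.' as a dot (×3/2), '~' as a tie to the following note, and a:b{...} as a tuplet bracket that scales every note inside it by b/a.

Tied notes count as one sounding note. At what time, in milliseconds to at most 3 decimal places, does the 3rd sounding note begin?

1. 0.0ms @ 0 + 1052.632ms (3)
2. 1052.632ms @ 3 + 350.877ms (1)
3. 1403.509ms @ 4 + 701.754ms (2)
4. 2105.263ms @ 6 + 701.754ms (2)

note 3 onset = 4b = 1403.509ms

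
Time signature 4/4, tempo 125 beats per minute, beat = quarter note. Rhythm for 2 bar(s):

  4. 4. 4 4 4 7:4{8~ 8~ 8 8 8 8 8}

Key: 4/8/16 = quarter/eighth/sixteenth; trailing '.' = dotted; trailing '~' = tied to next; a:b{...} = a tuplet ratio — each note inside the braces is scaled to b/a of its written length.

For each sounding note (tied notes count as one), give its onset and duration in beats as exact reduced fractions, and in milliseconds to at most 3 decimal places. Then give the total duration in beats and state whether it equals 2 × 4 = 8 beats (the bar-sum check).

1) 0.0ms=0b +720.0ms=3/2b
2) 720.0ms=3/2b +720.0ms=3/2b
3) 1440.0ms=3b +480.0ms=1b
4) 1920.0ms=4b +480.0ms=1b
5) 2400.0ms=5b +480.0ms=1b
6) 2880.0ms=6b +411.429ms=6/7b
7) 3291.429ms=48/7b +137.143ms=2/7b
8) 3428.571ms=50/7b +137.143ms=2/7b
9) 3565.714ms=52/7b +137.143ms=2/7b
10) 3702.857ms=54/7b +137.143ms=2/7b
Σ=8b of 8 (125bpm 4/4) — PASS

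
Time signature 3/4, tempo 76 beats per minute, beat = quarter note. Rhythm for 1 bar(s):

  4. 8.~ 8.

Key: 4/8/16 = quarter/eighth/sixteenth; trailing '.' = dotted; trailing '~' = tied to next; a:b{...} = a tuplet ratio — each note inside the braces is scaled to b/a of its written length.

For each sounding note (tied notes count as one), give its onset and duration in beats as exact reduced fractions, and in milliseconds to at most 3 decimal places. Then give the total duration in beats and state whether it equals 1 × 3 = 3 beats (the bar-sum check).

1) 0.0ms=0b +1184.211ms=3/2b
2) 1184.211ms=3/2b +1184.211ms=3/2b
Σ=3b of 3 (76bpm 3/4) — PASS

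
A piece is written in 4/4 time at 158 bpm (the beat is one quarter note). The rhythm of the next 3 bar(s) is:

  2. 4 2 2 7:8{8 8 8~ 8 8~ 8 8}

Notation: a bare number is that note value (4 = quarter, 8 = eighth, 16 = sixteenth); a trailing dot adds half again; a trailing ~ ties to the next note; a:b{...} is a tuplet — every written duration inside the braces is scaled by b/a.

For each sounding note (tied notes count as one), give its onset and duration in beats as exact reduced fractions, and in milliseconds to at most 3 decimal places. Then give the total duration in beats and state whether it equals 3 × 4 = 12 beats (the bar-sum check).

1) 0.0ms=0b +1139.241ms=3b
2) 1139.241ms=3b +379.747ms=1b
3) 1518.987ms=4b +759.494ms=2b
4) 2278.481ms=6b +759.494ms=2b
5) 3037.975ms=8b +216.998ms=4/7b
6) 3254.973ms=60/7b +216.998ms=4/7b
7) 3471.971ms=64/7b +433.996ms=8/7b
8) 3905.967ms=72/7b +433.996ms=8/7b
9) 4339.964ms=80/7b +216.998ms=4/7b
Σ=12b of 12 (158bpm 4/4) — PASS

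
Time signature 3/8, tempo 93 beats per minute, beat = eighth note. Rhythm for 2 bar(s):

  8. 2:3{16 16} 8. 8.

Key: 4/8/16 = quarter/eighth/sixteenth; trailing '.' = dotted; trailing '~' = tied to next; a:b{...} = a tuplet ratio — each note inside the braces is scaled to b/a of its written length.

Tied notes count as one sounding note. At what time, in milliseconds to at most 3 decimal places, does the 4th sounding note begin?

note 4 onset = 3b = 1935.484ms

1. 0.0ms @ 0 + 967.742ms (3/2)
2. 967.742ms @ 3/2 + 483.871ms (3/4)
3. 1451.613ms @ 9/4 + 483.871ms (3/4)
4. 1935.484ms @ 3 + 967.742ms (3/2)
5. 2903.226ms @ 9/2 + 967.742ms (3/2)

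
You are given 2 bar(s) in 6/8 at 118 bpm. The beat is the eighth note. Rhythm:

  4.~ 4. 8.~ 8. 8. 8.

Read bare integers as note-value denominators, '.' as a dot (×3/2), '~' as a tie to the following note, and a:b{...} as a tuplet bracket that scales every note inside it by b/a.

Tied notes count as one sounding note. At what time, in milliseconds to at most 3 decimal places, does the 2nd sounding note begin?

note 2 onset = 6b = 3050.847ms

1. 0.0ms @ 0 + 3050.847ms (6)
2. 3050.847ms @ 6 + 1525.424ms (3)
3. 4576.271ms @ 9 + 762.712ms (3/2)
4. 5338.983ms @ 21/2 + 762.712ms (3/2)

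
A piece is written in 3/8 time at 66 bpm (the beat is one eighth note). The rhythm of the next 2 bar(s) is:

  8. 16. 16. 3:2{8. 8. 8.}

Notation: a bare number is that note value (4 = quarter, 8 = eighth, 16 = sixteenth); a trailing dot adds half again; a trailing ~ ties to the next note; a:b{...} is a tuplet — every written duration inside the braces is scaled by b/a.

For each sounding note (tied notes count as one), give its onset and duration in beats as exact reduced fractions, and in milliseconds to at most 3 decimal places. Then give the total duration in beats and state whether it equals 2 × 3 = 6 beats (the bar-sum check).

1) 0.0ms=0b +1363.636ms=3/2b
2) 1363.636ms=3/2b +681.818ms=3/4b
3) 2045.455ms=9/4b +681.818ms=3/4b
4) 2727.273ms=3b +909.091ms=1b
5) 3636.364ms=4b +909.091ms=1b
6) 4545.455ms=5b +909.091ms=1b
Σ=6b of 6 (66bpm 3/8) — PASS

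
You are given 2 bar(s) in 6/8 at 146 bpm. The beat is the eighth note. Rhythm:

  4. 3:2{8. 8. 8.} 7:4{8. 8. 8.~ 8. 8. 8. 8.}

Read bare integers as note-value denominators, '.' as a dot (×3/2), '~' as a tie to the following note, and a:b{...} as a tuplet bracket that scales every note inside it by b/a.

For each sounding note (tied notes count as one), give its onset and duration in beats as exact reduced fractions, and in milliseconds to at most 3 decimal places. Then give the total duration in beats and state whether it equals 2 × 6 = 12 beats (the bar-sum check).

1) 0.0ms=0b +1232.877ms=3b
2) 1232.877ms=3b +410.959ms=1b
3) 1643.836ms=4b +410.959ms=1b
4) 2054.795ms=5b +410.959ms=1b
5) 2465.753ms=6b +352.25ms=6/7b
6) 2818.004ms=48/7b +352.25ms=6/7b
7) 3170.254ms=54/7b +704.501ms=12/7b
8) 3874.755ms=66/7b +352.25ms=6/7b
9) 4227.006ms=72/7b +352.25ms=6/7b
10) 4579.256ms=78/7b +352.25ms=6/7b
Σ=12b of 12 (146bpm 6/8) — PASS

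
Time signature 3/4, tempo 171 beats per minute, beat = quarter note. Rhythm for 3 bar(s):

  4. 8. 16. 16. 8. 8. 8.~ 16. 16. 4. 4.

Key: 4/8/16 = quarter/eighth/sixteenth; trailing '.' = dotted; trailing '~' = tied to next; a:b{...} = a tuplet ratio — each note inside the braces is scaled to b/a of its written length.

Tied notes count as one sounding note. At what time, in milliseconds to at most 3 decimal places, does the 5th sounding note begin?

note 5 onset = 3b = 1052.632ms

1. 0.0ms @ 0 + 526.316ms (3/2)
2. 526.316ms @ 3/2 + 263.158ms (3/4)
3. 789.474ms @ 9/4 + 131.579ms (3/8)
4. 921.053ms @ 21/8 + 131.579ms (3/8)
5. 1052.632ms @ 3 + 263.158ms (3/4)
6. 1315.789ms @ 15/4 + 263.158ms (3/4)
7. 1578.947ms @ 9/2 + 394.737ms (9/8)
8. 1973.684ms @ 45/8 + 131.579ms (3/8)
9. 2105.263ms @ 6 + 526.316ms (3/2)
10. 2631.579ms @ 15/2 + 526.316ms (3/2)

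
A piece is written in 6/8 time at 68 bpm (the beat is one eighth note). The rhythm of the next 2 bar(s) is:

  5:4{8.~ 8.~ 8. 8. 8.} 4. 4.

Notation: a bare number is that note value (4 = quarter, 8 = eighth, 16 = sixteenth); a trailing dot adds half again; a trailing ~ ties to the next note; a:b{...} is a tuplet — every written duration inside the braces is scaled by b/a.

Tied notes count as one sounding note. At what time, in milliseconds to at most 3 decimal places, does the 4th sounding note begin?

1. 0.0ms @ 0 + 3176.471ms (18/5)
2. 3176.471ms @ 18/5 + 1058.824ms (6/5)
3. 4235.294ms @ 24/5 + 1058.824ms (6/5)
4. 5294.118ms @ 6 + 2647.059ms (3)
5. 7941.176ms @ 9 + 2647.059ms (3)

note 4 onset = 6b = 5294.118ms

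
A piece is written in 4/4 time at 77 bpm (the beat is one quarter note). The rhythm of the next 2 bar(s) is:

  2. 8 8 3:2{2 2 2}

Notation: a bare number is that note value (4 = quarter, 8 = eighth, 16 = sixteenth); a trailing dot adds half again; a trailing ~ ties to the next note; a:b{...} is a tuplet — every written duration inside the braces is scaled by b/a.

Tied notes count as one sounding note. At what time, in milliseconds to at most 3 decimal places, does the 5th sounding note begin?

note 5 onset = 16/3b = 4155.844ms

1. 0.0ms @ 0 + 2337.662ms (3)
2. 2337.662ms @ 3 + 389.61ms (1/2)
3. 2727.273ms @ 7/2 + 389.61ms (1/2)
4. 3116.883ms @ 4 + 1038.961ms (4/3)
5. 4155.844ms @ 16/3 + 1038.961ms (4/3)
6. 5194.805ms @ 20/3 + 1038.961ms (4/3)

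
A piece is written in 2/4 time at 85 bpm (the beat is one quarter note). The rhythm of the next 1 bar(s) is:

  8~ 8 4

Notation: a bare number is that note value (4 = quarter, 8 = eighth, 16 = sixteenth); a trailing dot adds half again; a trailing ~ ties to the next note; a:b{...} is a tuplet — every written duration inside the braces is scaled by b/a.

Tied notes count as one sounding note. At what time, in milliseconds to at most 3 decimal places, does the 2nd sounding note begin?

note 2 onset = 1b = 705.882ms

1. 0.0ms @ 0 + 705.882ms (1)
2. 705.882ms @ 1 + 705.882ms (1)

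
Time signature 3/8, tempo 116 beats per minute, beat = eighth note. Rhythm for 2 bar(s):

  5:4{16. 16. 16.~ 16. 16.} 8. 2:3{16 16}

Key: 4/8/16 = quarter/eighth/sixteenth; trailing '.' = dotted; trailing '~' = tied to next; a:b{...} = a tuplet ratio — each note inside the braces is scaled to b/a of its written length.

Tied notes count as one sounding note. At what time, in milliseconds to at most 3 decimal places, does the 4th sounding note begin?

note 4 onset = 12/5b = 1241.379ms

1. 0.0ms @ 0 + 310.345ms (3/5)
2. 310.345ms @ 3/5 + 310.345ms (3/5)
3. 620.69ms @ 6/5 + 620.69ms (6/5)
4. 1241.379ms @ 12/5 + 310.345ms (3/5)
5. 1551.724ms @ 3 + 775.862ms (3/2)
6. 2327.586ms @ 9/2 + 387.931ms (3/4)
7. 2715.517ms @ 21/4 + 387.931ms (3/4)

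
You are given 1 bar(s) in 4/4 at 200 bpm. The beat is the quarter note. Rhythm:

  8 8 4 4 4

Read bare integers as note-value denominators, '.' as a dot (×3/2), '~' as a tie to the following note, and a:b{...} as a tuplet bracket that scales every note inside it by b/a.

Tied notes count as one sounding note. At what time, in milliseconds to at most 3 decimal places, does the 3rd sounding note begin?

note 3 onset = 1b = 300.0ms

1. 0.0ms @ 0 + 150.0ms (1/2)
2. 150.0ms @ 1/2 + 150.0ms (1/2)
3. 300.0ms @ 1 + 300.0ms (1)
4. 600.0ms @ 2 + 300.0ms (1)
5. 900.0ms @ 3 + 300.0ms (1)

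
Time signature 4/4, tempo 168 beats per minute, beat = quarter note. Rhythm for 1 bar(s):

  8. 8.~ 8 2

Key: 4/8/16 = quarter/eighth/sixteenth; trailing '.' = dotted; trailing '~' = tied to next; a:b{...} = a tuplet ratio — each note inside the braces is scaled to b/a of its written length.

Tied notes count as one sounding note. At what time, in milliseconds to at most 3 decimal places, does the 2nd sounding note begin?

note 2 onset = 3/4b = 267.857ms

1. 0.0ms @ 0 + 267.857ms (3/4)
2. 267.857ms @ 3/4 + 446.429ms (5/4)
3. 714.286ms @ 2 + 714.286ms (2)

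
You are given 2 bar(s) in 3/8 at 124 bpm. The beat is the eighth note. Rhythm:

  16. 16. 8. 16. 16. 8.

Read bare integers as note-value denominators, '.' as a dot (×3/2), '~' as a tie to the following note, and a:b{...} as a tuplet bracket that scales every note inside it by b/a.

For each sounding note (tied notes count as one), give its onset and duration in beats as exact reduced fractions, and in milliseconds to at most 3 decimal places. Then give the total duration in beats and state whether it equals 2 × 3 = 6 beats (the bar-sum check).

1) 0.0ms=0b +362.903ms=3/4b
2) 362.903ms=3/4b +362.903ms=3/4b
3) 725.806ms=3/2b +725.806ms=3/2b
4) 1451.613ms=3b +362.903ms=3/4b
5) 1814.516ms=15/4b +362.903ms=3/4b
6) 2177.419ms=9/2b +725.806ms=3/2b
Σ=6b of 6 (124bpm 3/8) — PASS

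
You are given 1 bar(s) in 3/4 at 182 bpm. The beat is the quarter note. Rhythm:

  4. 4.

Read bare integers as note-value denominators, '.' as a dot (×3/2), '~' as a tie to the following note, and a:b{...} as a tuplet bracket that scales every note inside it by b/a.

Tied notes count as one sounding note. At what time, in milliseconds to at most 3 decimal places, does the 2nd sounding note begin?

note 2 onset = 3/2b = 494.505ms

1. 0.0ms @ 0 + 494.505ms (3/2)
2. 494.505ms @ 3/2 + 494.505ms (3/2)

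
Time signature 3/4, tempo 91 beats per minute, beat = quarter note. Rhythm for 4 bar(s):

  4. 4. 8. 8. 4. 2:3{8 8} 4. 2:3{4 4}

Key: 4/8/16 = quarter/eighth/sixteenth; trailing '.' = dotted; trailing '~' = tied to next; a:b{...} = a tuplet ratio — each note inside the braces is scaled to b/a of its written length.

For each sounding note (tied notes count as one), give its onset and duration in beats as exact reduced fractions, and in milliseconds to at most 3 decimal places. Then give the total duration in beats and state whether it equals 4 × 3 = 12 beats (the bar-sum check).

1) 0.0ms=0b +989.011ms=3/2b
2) 989.011ms=3/2b +989.011ms=3/2b
3) 1978.022ms=3b +494.505ms=3/4b
4) 2472.527ms=15/4b +494.505ms=3/4b
5) 2967.033ms=9/2b +989.011ms=3/2b
6) 3956.044ms=6b +494.505ms=3/4b
7) 4450.549ms=27/4b +494.505ms=3/4b
8) 4945.055ms=15/2b +989.011ms=3/2b
9) 5934.066ms=9b +989.011ms=3/2b
10) 6923.077ms=21/2b +989.011ms=3/2b
Σ=12b of 12 (91bpm 3/4) — PASS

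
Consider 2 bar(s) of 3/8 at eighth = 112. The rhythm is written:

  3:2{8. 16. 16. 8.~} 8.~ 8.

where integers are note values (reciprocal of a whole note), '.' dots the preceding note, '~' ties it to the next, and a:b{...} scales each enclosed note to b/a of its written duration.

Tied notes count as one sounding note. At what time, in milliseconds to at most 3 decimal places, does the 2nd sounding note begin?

1. 0.0ms @ 0 + 535.714ms (1)
2. 535.714ms @ 1 + 267.857ms (1/2)
3. 803.571ms @ 3/2 + 267.857ms (1/2)
4. 1071.429ms @ 2 + 2142.857ms (4)

note 2 onset = 1b = 535.714ms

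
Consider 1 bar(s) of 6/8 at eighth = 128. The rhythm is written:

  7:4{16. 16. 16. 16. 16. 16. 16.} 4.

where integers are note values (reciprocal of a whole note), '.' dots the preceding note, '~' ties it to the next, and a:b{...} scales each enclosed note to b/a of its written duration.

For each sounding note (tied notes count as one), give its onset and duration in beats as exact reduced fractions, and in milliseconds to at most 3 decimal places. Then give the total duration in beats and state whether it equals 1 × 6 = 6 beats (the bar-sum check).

1) 0.0ms=0b +200.893ms=3/7b
2) 200.893ms=3/7b +200.893ms=3/7b
3) 401.786ms=6/7b +200.893ms=3/7b
4) 602.679ms=9/7b +200.893ms=3/7b
5) 803.571ms=12/7b +200.893ms=3/7b
6) 1004.464ms=15/7b +200.893ms=3/7b
7) 1205.357ms=18/7b +200.893ms=3/7b
8) 1406.25ms=3b +1406.25ms=3b
Σ=6b of 6 (128bpm 6/8) — PASS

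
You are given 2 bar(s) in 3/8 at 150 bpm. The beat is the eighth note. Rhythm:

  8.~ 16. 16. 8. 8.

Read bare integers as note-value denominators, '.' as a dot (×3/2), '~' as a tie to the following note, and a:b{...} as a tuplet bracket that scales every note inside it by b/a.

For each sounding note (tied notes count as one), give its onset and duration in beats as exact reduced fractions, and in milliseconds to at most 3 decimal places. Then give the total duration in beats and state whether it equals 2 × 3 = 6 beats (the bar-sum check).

1) 0.0ms=0b +900.0ms=9/4b
2) 900.0ms=9/4b +300.0ms=3/4b
3) 1200.0ms=3b +600.0ms=3/2b
4) 1800.0ms=9/2b +600.0ms=3/2b
Σ=6b of 6 (150bpm 3/8) — PASS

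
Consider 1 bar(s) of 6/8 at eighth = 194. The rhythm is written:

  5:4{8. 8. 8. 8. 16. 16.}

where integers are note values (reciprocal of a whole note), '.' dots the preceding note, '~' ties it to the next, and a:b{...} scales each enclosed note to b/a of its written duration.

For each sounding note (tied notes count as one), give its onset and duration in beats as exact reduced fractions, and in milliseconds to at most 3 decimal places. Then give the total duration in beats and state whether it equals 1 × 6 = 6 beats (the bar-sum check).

1) 0.0ms=0b +371.134ms=6/5b
2) 371.134ms=6/5b +371.134ms=6/5b
3) 742.268ms=12/5b +371.134ms=6/5b
4) 1113.402ms=18/5b +371.134ms=6/5b
5) 1484.536ms=24/5b +185.567ms=3/5b
6) 1670.103ms=27/5b +185.567ms=3/5b
Σ=6b of 6 (194bpm 6/8) — PASS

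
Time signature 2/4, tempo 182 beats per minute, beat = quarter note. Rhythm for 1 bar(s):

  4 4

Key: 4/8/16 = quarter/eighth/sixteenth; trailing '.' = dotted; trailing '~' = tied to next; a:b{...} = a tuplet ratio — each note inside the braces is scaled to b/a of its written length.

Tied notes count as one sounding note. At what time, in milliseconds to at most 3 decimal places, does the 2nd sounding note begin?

1. 0.0ms @ 0 + 329.67ms (1)
2. 329.67ms @ 1 + 329.67ms (1)

note 2 onset = 1b = 329.67ms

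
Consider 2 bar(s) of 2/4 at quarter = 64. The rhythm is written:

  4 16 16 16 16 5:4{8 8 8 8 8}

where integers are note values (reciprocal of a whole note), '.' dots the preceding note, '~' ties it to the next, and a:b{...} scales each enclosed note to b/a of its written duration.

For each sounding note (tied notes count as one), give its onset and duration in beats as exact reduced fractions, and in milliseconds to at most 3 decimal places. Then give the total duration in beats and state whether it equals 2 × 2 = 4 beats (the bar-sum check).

1) 0.0ms=0b +937.5ms=1b
2) 937.5ms=1b +234.375ms=1/4b
3) 1171.875ms=5/4b +234.375ms=1/4b
4) 1406.25ms=3/2b +234.375ms=1/4b
5) 1640.625ms=7/4b +234.375ms=1/4b
6) 1875.0ms=2b +375.0ms=2/5b
7) 2250.0ms=12/5b +375.0ms=2/5b
8) 2625.0ms=14/5b +375.0ms=2/5b
9) 3000.0ms=16/5b +375.0ms=2/5b
10) 3375.0ms=18/5b +375.0ms=2/5b
Σ=4b of 4 (64bpm 2/4) — PASS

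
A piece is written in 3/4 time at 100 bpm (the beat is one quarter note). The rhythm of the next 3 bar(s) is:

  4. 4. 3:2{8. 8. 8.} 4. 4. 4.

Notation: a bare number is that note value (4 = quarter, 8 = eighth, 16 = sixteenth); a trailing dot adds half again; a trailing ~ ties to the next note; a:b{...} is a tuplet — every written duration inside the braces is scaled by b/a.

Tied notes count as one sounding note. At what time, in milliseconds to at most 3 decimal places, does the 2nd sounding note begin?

note 2 onset = 3/2b = 900.0ms

1. 0.0ms @ 0 + 900.0ms (3/2)
2. 900.0ms @ 3/2 + 900.0ms (3/2)
3. 1800.0ms @ 3 + 300.0ms (1/2)
4. 2100.0ms @ 7/2 + 300.0ms (1/2)
5. 2400.0ms @ 4 + 300.0ms (1/2)
6. 2700.0ms @ 9/2 + 900.0ms (3/2)
7. 3600.0ms @ 6 + 900.0ms (3/2)
8. 4500.0ms @ 15/2 + 900.0ms (3/2)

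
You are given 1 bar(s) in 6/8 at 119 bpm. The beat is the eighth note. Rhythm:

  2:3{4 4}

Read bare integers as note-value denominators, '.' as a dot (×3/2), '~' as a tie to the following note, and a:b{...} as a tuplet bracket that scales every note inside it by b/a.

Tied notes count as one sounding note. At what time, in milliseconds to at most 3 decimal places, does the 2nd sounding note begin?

note 2 onset = 3b = 1512.605ms

1. 0.0ms @ 0 + 1512.605ms (3)
2. 1512.605ms @ 3 + 1512.605ms (3)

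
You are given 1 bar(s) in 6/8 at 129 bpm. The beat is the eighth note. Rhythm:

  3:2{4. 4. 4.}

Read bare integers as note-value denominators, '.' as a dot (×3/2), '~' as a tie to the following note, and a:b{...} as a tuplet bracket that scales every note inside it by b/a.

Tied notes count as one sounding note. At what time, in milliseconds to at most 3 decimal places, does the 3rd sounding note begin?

1. 0.0ms @ 0 + 930.233ms (2)
2. 930.233ms @ 2 + 930.233ms (2)
3. 1860.465ms @ 4 + 930.233ms (2)

note 3 onset = 4b = 1860.465ms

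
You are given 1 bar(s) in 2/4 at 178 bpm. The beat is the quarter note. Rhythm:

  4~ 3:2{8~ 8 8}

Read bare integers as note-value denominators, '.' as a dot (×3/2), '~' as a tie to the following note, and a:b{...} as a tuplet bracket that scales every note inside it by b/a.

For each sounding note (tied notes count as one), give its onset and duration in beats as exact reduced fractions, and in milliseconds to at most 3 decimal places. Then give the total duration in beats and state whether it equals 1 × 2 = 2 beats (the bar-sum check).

1) 0.0ms=0b +561.798ms=5/3b
2) 561.798ms=5/3b +112.36ms=1/3b
Σ=2b of 2 (178bpm 2/4) — PASS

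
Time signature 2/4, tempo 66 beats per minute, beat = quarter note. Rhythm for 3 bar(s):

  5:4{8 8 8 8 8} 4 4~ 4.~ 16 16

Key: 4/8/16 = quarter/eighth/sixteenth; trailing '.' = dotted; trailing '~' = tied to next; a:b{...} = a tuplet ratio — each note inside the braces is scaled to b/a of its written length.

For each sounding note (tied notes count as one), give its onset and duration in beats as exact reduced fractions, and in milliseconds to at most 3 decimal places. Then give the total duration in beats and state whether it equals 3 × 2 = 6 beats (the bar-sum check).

1) 0.0ms=0b +363.636ms=2/5b
2) 363.636ms=2/5b +363.636ms=2/5b
3) 727.273ms=4/5b +363.636ms=2/5b
4) 1090.909ms=6/5b +363.636ms=2/5b
5) 1454.545ms=8/5b +363.636ms=2/5b
6) 1818.182ms=2b +909.091ms=1b
7) 2727.273ms=3b +2500.0ms=11/4b
8) 5227.273ms=23/4b +227.273ms=1/4b
Σ=6b of 6 (66bpm 2/4) — PASS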